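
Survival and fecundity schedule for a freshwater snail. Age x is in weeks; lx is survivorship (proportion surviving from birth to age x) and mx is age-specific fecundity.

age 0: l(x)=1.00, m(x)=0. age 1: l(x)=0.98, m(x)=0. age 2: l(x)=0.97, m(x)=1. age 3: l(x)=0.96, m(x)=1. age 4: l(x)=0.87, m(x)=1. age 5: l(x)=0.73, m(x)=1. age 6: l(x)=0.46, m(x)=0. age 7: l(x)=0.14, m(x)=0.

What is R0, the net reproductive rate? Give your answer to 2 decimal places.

lx·mx by age: 0, 0, 0.97, 0.96, 0.87, 0.73, 0, 0
R0 = Σ lx·mx = 3.53 → 3.53

3.53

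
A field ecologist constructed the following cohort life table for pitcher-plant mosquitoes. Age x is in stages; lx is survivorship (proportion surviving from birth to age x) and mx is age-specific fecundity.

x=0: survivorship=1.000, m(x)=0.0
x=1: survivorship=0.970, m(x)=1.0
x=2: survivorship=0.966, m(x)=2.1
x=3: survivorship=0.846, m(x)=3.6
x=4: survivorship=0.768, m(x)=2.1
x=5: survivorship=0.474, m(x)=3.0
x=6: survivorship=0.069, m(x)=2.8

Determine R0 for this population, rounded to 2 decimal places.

9.27

lx·mx by age: 0, 0.97, 2.0286, 3.0456, 1.6128, 1.422, 0.1932
R0 = Σ lx·mx = 9.2722 → 9.27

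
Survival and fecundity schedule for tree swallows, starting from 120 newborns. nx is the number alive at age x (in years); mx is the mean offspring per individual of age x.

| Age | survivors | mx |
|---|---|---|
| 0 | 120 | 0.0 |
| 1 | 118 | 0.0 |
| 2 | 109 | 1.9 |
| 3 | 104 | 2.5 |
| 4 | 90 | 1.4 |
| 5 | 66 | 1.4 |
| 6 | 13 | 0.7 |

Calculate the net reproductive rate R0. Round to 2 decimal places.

5.79

lx = nx/n0 = nx/120: 1, 0.98333…, 0.90833…, 0.86667…, 0.75, 0.55, 0.10833…
lx·mx by age: 0, 0, 1.725833…, 2.166667…, 1.05, 0.77, 0.075833…
R0 = Σ lx·mx = 5.788333… → 5.79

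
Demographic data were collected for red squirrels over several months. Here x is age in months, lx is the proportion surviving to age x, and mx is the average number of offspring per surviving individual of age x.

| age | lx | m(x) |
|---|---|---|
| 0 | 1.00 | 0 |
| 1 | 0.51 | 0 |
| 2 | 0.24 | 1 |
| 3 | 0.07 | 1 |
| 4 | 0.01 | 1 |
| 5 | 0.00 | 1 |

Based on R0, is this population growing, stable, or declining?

R0 = Σ lx·mx = 0 + 0 + 0.24 + 0.07 + 0.01 + 0 = 0.32
R0 < 1, so the population is declining.

declining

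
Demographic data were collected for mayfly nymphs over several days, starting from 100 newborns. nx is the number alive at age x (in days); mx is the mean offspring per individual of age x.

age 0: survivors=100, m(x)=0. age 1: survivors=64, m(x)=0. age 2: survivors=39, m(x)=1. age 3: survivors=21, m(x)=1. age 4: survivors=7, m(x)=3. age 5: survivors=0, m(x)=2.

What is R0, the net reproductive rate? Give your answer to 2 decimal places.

lx = nx/n0 = nx/100: 1, 0.64, 0.39, 0.21, 0.07, 0
lx·mx by age: 0, 0, 0.39, 0.21, 0.21, 0
R0 = Σ lx·mx = 0.81 → 0.81

0.81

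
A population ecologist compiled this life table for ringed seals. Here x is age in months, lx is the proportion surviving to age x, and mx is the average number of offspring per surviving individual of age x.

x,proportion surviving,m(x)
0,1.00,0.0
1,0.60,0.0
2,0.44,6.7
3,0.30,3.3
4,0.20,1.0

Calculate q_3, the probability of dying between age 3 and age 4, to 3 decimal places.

q_3 = (l_3 − l_4) / l_3 = (0.3 − 0.2) / 0.3
     = 0.1 / 0.3 = 0.333333… → 0.333

0.333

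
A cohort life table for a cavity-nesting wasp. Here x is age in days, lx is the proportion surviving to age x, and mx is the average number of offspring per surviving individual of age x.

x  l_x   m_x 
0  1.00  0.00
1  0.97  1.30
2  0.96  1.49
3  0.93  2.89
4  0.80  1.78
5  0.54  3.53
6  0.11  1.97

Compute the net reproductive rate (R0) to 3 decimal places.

lx·mx by age: 0, 1.261, 1.4304, 2.6877, 1.424, 1.9062, 0.2167
R0 = Σ lx·mx = 8.926 → 8.926

8.926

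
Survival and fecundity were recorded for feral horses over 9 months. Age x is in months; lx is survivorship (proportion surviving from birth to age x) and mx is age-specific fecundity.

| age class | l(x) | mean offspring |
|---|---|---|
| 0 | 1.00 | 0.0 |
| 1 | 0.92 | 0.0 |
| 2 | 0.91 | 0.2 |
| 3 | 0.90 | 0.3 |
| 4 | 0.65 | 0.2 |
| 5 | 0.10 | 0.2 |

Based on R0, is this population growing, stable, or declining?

R0 = Σ lx·mx = 0 + 0 + 0.182 + 0.27 + 0.13 + 0.02 = 0.602
R0 < 1, so the population is declining.

declining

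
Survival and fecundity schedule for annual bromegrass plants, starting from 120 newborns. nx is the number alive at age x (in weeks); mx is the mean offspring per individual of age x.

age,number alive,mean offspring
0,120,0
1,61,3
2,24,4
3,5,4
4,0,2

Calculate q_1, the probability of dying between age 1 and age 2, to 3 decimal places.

0.607

lx = nx/n0 = nx/120: 1, 0.50833…, 0.2, 0.04167…, 0
q_1 = (l_1 − l_2) / l_1 = (0.508333… − 0.2) / 0.508333…
     = 0.308333… / 0.508333… = 0.606557… → 0.607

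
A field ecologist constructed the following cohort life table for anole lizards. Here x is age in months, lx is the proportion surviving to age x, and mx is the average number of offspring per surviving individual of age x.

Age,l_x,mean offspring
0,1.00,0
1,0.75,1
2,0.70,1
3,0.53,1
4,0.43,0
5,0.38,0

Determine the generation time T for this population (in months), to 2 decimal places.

lx·mx: 0, 0.75, 0.7, 0.53, 0, 0 → R0 = 1.98
x·lx·mx: 0, 0.75, 1.4, 1.59, 0, 0 → Σ = 3.74
T = 3.74 / 1.98 = 1.888889… → 1.89

1.89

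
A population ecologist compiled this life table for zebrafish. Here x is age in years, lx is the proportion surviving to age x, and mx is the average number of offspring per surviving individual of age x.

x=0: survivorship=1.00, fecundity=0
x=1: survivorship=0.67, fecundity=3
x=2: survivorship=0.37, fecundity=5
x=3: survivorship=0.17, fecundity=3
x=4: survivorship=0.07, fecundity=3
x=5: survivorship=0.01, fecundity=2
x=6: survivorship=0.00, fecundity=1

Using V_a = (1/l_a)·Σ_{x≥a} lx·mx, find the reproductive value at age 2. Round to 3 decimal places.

lx·mx for x ≥ 2: 1.85, 0.51, 0.21, 0.02, 0 → sum = 2.59
V_2 = 2.59 / l_2 = 2.59 / 0.37 = 7 → 7.000

7.000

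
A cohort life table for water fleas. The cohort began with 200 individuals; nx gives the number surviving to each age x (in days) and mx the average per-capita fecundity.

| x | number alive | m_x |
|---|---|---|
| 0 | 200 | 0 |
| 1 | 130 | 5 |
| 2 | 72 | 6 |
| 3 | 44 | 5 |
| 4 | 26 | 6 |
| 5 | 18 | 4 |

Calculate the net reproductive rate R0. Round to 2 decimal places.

7.65

lx = nx/n0 = nx/200: 1, 0.65, 0.36, 0.22, 0.13, 0.09
lx·mx by age: 0, 3.25, 2.16, 1.1, 0.78, 0.36
R0 = Σ lx·mx = 7.65 → 7.65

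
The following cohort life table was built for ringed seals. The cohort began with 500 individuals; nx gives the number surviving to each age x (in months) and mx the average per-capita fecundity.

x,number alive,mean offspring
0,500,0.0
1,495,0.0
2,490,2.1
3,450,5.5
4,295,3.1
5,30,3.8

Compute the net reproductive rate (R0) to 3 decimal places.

lx = nx/n0 = nx/500: 1, 0.99, 0.98, 0.9, 0.59, 0.06
lx·mx by age: 0, 0, 2.058, 4.95, 1.829, 0.228
R0 = Σ lx·mx = 9.065 → 9.065

9.065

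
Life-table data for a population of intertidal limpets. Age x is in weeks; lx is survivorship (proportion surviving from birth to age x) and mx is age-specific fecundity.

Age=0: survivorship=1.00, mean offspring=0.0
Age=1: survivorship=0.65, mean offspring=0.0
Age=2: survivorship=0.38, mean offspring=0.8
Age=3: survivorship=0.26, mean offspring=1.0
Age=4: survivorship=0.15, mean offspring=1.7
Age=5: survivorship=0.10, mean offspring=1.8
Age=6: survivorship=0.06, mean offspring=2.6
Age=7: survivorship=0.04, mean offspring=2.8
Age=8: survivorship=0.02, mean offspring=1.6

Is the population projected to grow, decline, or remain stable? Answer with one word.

R0 = Σ lx·mx = 0 + 0 + 0.304 + 0.26 + 0.255 + 0.18 + 0.156 + 0.112 + 0.032 = 1.299
R0 > 1, so the population is growing.

growing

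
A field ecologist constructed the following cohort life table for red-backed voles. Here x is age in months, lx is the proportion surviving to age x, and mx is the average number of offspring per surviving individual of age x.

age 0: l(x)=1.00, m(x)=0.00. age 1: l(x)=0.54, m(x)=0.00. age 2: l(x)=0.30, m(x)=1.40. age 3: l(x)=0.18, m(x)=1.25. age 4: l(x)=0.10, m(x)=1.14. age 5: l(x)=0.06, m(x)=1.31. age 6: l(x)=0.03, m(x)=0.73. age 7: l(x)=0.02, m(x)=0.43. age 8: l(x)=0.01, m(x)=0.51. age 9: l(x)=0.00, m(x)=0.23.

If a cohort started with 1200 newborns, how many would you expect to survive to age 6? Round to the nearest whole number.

36

Expected survivors = N0 · l_6 = 1200 × 0.03 = 36 → 36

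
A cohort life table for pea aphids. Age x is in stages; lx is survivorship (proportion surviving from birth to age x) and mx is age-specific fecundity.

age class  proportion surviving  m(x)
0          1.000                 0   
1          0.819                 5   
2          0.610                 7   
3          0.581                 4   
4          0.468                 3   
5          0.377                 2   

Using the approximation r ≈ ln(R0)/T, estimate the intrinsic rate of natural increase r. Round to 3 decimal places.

1.131

R0 = Σ lx·mx = 0 + 4.095 + 4.27 + 2.324 + 1.404 + 0.754 = 12.847
Σ x·lx·mx = 28.993; T = 28.993/12.847 = 2.25679…
r ≈ ln(R0)/T = ln(12.847)/2.25679… = 1.1313… → 1.131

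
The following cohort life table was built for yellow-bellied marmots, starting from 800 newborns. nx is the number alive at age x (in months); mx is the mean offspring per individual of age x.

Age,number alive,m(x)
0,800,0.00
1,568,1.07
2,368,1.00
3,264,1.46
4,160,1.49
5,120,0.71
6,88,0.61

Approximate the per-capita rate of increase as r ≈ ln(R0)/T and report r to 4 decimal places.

lx = nx/n0 = nx/800: 1, 0.71, 0.46, 0.33, 0.2, 0.15, 0.11
R0 = Σ lx·mx = 0 + 0.7597 + 0.46 + 0.4818 + 0.298 + 0.1065 + 0.0671 = 2.1731
Σ x·lx·mx = 5.2522; T = 5.2522/2.1731 = 2.41692…
r ≈ ln(R0)/T = ln(2.1731)/2.41692… = 0.321134… → 0.3211

0.3211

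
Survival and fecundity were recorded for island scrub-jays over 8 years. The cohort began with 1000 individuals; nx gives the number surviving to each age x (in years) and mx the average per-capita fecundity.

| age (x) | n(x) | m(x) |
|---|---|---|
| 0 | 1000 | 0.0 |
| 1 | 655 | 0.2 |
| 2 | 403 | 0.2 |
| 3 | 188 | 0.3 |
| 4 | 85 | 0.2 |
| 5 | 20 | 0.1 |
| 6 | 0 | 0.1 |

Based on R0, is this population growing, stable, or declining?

lx = nx/n0 = nx/1000: 1, 0.655, 0.403, 0.188, 0.085, 0.02, 0
R0 = Σ lx·mx = 0 + 0.131 + 0.0806 + 0.0564 + 0.017 + 0.002 + 0 = 0.287
R0 < 1, so the population is declining.

declining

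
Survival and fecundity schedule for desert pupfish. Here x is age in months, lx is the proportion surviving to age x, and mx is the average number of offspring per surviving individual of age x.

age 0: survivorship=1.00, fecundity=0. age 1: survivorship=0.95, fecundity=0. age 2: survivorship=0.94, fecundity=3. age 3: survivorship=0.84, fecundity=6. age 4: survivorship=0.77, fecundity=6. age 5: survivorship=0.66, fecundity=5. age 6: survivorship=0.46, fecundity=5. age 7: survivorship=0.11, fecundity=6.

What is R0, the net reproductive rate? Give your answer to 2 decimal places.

18.74

lx·mx by age: 0, 0, 2.82, 5.04, 4.62, 3.3, 2.3, 0.66
R0 = Σ lx·mx = 18.74 → 18.74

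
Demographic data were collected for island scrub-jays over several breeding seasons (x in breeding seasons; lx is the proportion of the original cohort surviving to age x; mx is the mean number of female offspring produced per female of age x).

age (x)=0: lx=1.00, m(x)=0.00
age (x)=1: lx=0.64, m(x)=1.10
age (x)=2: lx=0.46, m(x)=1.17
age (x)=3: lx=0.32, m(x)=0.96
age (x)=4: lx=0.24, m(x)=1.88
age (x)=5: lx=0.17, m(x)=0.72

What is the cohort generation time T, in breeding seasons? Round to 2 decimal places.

lx·mx: 0, 0.704, 0.5382, 0.3072, 0.4512, 0.1224 → R0 = 2.123
x·lx·mx: 0, 0.704, 1.0764, 0.9216, 1.8048, 0.612 → Σ = 5.1188
T = 5.1188 / 2.123 = 2.411116… → 2.41

2.41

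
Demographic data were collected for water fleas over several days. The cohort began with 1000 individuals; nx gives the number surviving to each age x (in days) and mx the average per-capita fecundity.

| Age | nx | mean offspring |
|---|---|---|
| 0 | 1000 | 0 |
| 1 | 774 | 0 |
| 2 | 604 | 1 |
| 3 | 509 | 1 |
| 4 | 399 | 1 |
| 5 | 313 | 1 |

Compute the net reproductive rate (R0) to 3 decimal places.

lx = nx/n0 = nx/1000: 1, 0.774, 0.604, 0.509, 0.399, 0.313
lx·mx by age: 0, 0, 0.604, 0.509, 0.399, 0.313
R0 = Σ lx·mx = 1.825 → 1.825

1.825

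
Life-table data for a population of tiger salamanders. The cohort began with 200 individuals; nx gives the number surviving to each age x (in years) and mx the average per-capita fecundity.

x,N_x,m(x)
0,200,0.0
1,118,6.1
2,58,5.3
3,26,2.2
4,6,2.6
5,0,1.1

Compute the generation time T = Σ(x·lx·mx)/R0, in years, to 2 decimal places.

1.43

lx = nx/n0 = nx/200: 1, 0.59, 0.29, 0.13, 0.03, 0
lx·mx: 0, 3.599, 1.537, 0.286, 0.078, 0 → R0 = 5.5
x·lx·mx: 0, 3.599, 3.074, 0.858, 0.312, 0 → Σ = 7.843
T = 7.843 / 5.5 = 1.426 → 1.43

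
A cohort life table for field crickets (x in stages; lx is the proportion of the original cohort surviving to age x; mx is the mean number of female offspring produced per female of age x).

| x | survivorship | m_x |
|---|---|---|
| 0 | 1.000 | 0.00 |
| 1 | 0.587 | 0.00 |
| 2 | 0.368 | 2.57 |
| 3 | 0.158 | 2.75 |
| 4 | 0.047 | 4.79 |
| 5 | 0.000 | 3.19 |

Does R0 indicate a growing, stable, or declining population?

R0 = Σ lx·mx = 0 + 0 + 0.94576 + 0.4345 + 0.22513 + 0 = 1.60539
R0 > 1, so the population is growing.

growing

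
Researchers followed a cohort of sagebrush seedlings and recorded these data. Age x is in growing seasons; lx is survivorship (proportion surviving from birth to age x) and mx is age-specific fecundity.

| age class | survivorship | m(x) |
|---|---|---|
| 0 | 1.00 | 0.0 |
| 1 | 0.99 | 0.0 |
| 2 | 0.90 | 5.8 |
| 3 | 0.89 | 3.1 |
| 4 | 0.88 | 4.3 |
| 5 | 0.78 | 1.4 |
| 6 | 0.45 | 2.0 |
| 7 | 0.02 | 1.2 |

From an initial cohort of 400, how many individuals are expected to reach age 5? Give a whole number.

Expected survivors = N0 · l_5 = 400 × 0.78 = 312 → 312

312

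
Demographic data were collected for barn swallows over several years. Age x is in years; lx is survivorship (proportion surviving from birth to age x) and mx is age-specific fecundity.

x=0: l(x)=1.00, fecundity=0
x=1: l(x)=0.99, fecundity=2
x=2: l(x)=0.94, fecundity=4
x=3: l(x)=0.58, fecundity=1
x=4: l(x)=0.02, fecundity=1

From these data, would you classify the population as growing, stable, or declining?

growing

R0 = Σ lx·mx = 0 + 1.98 + 3.76 + 0.58 + 0.02 = 6.34
R0 > 1, so the population is growing.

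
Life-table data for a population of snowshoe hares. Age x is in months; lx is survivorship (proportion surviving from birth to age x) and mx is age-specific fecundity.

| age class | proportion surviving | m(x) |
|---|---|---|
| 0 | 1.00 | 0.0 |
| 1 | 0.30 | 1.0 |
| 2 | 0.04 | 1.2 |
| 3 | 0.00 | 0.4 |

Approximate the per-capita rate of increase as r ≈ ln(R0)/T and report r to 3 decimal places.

-0.928

R0 = Σ lx·mx = 0 + 0.3 + 0.048 + 0 = 0.348
Σ x·lx·mx = 0.396; T = 0.396/0.348 = 1.13793…
r ≈ ln(R0)/T = ln(0.348)/1.13793… = -0.92761… → -0.928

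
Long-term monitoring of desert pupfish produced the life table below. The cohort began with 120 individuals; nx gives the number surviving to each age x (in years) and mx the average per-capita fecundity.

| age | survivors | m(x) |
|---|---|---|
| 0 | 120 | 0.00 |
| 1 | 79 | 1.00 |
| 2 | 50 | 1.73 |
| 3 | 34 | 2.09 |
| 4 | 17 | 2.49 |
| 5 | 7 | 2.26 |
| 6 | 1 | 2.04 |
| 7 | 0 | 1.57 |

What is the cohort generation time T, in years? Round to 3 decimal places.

lx = nx/n0 = nx/120: 1, 0.65833…, 0.41667…, 0.28333…, 0.14167…, 0.05833…, 0.00833…, 0
lx·mx: 0, 0.658333…, 0.720833…, 0.592167…, 0.35275…, 0.131833…, 0.017…, 0 → R0 = 2.472917…
x·lx·mx: 0, 0.658333…, 1.441667…, 1.7765…, 1.411…, 0.659167…, 0.102…, 0 → Σ = 6.048667…
T = 6.048667… / 2.472917… = 2.445965… → 2.446

2.446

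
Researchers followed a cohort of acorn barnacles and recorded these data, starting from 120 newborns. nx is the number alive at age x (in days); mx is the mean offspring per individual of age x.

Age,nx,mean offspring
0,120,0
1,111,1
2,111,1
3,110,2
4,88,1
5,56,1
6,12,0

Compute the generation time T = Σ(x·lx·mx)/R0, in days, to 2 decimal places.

lx = nx/n0 = nx/120: 1, 0.925, 0.925, 0.91667…, 0.73333…, 0.46667…, 0.1
lx·mx: 0, 0.925, 0.925, 1.833333…, 0.733333…, 0.466667…, 0 → R0 = 4.883333…
x·lx·mx: 0, 0.925, 1.85, 5.5…, 2.933333…, 2.333333…, 0 → Σ = 13.541667…
T = 13.541667… / 4.883333… = 2.773038… → 2.77

2.77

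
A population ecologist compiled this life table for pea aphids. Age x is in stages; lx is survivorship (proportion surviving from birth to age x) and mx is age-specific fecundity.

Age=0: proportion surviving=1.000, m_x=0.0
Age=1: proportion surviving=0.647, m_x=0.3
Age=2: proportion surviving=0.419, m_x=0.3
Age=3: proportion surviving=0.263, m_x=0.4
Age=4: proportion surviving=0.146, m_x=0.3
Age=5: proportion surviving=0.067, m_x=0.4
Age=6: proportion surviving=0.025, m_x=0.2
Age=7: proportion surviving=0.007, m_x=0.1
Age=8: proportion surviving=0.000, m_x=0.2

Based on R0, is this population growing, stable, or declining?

R0 = Σ lx·mx = 0 + 0.1941 + 0.1257 + 0.1052 + 0.0438 + 0.0268 + 0.005 + 0.0007 + 0 = 0.5013
R0 < 1, so the population is declining.

declining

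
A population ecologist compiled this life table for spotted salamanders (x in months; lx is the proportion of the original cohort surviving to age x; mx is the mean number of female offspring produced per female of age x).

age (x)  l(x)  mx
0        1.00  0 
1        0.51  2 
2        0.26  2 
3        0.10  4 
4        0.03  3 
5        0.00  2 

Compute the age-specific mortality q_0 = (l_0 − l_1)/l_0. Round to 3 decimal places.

q_0 = (l_0 − l_1) / l_0 = (1 − 0.51) / 1
     = 0.49 / 1 = 0.49 → 0.490

0.490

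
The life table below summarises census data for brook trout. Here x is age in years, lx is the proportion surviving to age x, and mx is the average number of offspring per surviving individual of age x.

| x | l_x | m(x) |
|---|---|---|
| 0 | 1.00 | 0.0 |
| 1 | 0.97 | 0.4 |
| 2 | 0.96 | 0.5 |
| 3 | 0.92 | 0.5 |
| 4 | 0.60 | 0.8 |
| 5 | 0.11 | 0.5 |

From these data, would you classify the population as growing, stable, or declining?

growing

R0 = Σ lx·mx = 0 + 0.388 + 0.48 + 0.46 + 0.48 + 0.055 = 1.863
R0 > 1, so the population is growing.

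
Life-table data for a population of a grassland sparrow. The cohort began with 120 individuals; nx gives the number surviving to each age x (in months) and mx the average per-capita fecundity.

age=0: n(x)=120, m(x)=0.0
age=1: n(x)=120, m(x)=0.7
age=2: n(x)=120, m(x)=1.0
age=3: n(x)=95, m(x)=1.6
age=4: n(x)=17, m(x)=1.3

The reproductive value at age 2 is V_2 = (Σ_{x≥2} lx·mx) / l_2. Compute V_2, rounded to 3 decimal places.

2.451

lx = nx/n0 = nx/120: 1, 1, 1, 0.79167…, 0.14167…
lx·mx for x ≥ 2: 1, 1.266667…, 0.184167… → sum = 2.450833…
V_2 = 2.450833… / l_2 = 2.450833… / 1 = 2.450833… → 2.451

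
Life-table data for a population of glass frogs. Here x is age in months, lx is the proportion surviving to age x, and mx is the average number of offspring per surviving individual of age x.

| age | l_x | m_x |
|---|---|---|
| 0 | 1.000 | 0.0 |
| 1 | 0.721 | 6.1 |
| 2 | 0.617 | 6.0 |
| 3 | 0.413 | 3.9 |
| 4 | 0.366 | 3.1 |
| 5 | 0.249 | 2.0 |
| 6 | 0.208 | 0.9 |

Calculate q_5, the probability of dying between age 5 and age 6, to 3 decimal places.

0.165

q_5 = (l_5 − l_6) / l_5 = (0.249 − 0.208) / 0.249
     = 0.041 / 0.249 = 0.164659… → 0.165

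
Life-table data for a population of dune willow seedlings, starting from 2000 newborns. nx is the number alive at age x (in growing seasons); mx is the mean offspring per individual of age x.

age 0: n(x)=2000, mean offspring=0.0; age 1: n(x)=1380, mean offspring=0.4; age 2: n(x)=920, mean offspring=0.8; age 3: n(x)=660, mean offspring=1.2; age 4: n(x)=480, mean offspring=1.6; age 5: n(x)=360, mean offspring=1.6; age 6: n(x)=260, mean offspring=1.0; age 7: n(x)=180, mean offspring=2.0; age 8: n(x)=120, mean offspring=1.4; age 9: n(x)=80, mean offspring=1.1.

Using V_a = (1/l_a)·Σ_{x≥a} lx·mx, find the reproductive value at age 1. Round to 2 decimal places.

3.12

lx = nx/n0 = nx/2000: 1, 0.69, 0.46, 0.33, 0.24, 0.18, 0.13, 0.09, 0.06, 0.04
lx·mx for x ≥ 1: 0.276, 0.368, 0.396, 0.384, 0.288, 0.13, 0.18, 0.084, 0.044 → sum = 2.15
V_1 = 2.15 / l_1 = 2.15 / 0.69 = 3.115942… → 3.12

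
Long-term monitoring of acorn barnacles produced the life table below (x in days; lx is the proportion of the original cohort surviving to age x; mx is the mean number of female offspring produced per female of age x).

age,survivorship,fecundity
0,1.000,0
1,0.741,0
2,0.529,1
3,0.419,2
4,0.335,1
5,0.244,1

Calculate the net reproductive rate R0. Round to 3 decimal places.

1.946

lx·mx by age: 0, 0, 0.529, 0.838, 0.335, 0.244
R0 = Σ lx·mx = 1.946 → 1.946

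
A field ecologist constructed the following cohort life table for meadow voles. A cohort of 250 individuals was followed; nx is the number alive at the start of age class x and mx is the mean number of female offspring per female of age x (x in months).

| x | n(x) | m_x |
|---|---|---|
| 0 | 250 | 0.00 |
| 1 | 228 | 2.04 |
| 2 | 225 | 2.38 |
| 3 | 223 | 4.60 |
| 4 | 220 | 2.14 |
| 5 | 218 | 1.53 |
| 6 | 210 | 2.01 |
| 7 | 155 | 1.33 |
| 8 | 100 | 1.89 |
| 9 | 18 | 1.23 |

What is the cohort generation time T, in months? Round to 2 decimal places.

3.77

lx = nx/n0 = nx/250: 1, 0.912, 0.9, 0.892, 0.88, 0.872, 0.84, 0.62, 0.4, 0.072
lx·mx: 0, 1.86048, 2.142, 4.1032, 1.8832, 1.33416, 1.6884, 0.8246, 0.756, 0.08856 → R0 = 14.6806
x·lx·mx: 0, 1.86048, 4.284, 12.3096, 7.5328, 6.6708, 10.1304, 5.7722, 6.048, 0.79704 → Σ = 55.40532
T = 55.40532 / 14.6806 = 3.77405… → 3.77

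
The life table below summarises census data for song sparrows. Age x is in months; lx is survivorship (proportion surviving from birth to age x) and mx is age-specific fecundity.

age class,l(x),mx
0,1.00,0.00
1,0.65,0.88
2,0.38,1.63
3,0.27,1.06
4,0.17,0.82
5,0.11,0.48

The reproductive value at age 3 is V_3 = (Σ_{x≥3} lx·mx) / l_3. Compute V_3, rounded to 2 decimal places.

lx·mx for x ≥ 3: 0.2862, 0.1394, 0.0528 → sum = 0.4784
V_3 = 0.4784 / l_3 = 0.4784 / 0.27 = 1.771852… → 1.77

1.77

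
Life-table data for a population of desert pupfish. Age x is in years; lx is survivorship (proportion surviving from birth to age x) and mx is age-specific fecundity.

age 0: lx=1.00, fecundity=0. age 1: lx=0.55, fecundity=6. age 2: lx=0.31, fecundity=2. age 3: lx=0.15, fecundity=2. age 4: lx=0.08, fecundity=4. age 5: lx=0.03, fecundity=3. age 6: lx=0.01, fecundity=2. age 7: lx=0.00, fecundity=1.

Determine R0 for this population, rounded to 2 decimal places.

lx·mx by age: 0, 3.3, 0.62, 0.3, 0.32, 0.09, 0.02, 0
R0 = Σ lx·mx = 4.65 → 4.65

4.65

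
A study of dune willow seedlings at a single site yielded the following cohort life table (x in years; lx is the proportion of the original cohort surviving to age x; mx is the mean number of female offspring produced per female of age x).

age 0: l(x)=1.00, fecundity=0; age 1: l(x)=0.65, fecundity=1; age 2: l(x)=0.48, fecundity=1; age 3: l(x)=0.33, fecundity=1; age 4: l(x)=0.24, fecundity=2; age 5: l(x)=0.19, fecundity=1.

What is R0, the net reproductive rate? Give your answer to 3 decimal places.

2.130

lx·mx by age: 0, 0.65, 0.48, 0.33, 0.48, 0.19
R0 = Σ lx·mx = 2.13 → 2.130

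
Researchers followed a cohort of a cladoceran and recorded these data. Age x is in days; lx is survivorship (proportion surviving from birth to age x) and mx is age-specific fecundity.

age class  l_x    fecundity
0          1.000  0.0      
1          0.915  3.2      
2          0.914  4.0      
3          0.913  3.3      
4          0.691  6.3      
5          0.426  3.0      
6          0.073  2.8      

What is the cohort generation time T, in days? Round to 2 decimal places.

lx·mx: 0, 2.928, 3.656, 3.0129, 4.3533, 1.278, 0.2044 → R0 = 15.4326
x·lx·mx: 0, 2.928, 7.312, 9.0387, 17.4132, 6.39, 1.2264 → Σ = 44.3083
T = 44.3083 / 15.4326 = 2.871085… → 2.87

2.87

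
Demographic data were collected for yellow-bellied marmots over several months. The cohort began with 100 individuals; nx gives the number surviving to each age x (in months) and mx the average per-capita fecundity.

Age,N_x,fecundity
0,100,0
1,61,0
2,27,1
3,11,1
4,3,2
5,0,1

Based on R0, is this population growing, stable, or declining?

lx = nx/n0 = nx/100: 1, 0.61, 0.27, 0.11, 0.03, 0
R0 = Σ lx·mx = 0 + 0 + 0.27 + 0.11 + 0.06 + 0 = 0.44
R0 < 1, so the population is declining.

declining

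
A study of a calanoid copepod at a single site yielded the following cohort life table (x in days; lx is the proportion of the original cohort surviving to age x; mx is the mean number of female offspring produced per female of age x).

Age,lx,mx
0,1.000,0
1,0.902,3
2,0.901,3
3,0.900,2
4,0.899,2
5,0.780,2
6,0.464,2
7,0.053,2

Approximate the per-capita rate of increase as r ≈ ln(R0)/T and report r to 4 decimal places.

R0 = Σ lx·mx = 0 + 2.706 + 2.703 + 1.8 + 1.798 + 1.56 + 0.928 + 0.106 = 11.601
Σ x·lx·mx = 34.814; T = 34.814/11.601 = 3.00095…
r ≈ ln(R0)/T = ln(11.601)/3.00095… = 0.816772… → 0.8168

0.8168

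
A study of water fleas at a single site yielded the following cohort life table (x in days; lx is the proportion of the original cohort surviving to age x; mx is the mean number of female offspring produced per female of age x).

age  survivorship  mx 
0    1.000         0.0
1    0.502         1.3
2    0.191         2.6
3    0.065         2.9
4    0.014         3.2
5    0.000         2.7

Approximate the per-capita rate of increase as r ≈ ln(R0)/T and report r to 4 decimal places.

0.1873

R0 = Σ lx·mx = 0 + 0.6526 + 0.4966 + 0.1885 + 0.0448 + 0 = 1.3825
Σ x·lx·mx = 2.3905; T = 2.3905/1.3825 = 1.72911…
r ≈ ln(R0)/T = ln(1.3825)/1.72911… = 0.187318… → 0.1873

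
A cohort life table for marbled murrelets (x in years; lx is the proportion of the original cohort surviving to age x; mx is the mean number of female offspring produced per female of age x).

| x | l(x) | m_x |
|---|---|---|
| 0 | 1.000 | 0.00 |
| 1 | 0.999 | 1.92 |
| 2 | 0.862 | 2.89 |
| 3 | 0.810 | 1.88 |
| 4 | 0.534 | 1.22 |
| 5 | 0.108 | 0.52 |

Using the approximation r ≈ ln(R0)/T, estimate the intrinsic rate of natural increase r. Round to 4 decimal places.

R0 = Σ lx·mx = 0 + 1.91808 + 2.49118 + 1.5228 + 0.65148 + 0.05616 = 6.6397
Σ x·lx·mx = 14.35556; T = 14.35556/6.6397 = 2.16208…
r ≈ ln(R0)/T = ln(6.6397)/2.16208… = 0.875577… → 0.8756

0.8756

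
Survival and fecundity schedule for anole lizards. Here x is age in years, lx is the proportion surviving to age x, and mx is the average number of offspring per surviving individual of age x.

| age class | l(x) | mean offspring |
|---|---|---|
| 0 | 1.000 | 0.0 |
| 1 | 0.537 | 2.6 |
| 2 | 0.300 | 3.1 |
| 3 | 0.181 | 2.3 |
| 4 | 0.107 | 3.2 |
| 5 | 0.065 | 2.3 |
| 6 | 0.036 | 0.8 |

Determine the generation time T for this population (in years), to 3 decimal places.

lx·mx: 0, 1.3962, 0.93, 0.4163, 0.3424, 0.1495, 0.0288 → R0 = 3.2632
x·lx·mx: 0, 1.3962, 1.86, 1.2489, 1.3696, 0.7475, 0.1728 → Σ = 6.795
T = 6.795 / 3.2632 = 2.082312… → 2.082

2.082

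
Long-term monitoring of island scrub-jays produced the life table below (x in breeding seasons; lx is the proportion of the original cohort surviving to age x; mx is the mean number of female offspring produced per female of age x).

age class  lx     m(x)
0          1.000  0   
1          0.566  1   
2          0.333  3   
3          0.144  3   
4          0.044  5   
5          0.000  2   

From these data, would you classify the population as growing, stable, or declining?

R0 = Σ lx·mx = 0 + 0.566 + 0.999 + 0.432 + 0.22 + 0 = 2.217
R0 > 1, so the population is growing.

growing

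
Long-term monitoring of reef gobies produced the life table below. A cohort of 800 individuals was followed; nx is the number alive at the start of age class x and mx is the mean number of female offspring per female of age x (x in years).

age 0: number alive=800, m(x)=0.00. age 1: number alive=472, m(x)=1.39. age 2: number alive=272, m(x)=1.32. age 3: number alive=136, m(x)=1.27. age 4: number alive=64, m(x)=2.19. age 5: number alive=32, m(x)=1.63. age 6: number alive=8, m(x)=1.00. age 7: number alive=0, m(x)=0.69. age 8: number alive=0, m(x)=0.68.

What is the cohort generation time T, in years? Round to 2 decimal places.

1.99

lx = nx/n0 = nx/800: 1, 0.59, 0.34, 0.17, 0.08, 0.04, 0.01, 0, 0
lx·mx: 0, 0.8201, 0.4488, 0.2159, 0.1752, 0.0652, 0.01, 0, 0 → R0 = 1.7352
x·lx·mx: 0, 0.8201, 0.8976, 0.6477, 0.7008, 0.326, 0.06, 0, 0 → Σ = 3.4522
T = 3.4522 / 1.7352 = 1.989511… → 1.99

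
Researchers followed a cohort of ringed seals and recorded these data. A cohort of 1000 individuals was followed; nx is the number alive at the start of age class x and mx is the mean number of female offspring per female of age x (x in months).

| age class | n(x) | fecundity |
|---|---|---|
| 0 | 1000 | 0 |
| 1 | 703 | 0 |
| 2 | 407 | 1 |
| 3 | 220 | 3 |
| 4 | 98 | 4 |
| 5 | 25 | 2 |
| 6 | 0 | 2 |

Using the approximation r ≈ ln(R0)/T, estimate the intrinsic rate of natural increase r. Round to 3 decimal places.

lx = nx/n0 = nx/1000: 1, 0.703, 0.407, 0.22, 0.098, 0.025, 0
R0 = Σ lx·mx = 0 + 0 + 0.407 + 0.66 + 0.392 + 0.05 + 0 = 1.509
Σ x·lx·mx = 4.612; T = 4.612/1.509 = 3.05633…
r ≈ ln(R0)/T = ln(1.509)/3.05633… = 0.13462… → 0.135

0.135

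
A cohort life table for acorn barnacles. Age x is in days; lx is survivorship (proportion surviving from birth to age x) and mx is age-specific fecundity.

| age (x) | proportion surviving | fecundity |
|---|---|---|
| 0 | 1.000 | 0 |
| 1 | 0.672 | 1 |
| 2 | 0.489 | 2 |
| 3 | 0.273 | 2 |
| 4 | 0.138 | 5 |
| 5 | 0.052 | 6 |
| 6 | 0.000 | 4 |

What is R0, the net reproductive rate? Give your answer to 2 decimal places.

3.20

lx·mx by age: 0, 0.672, 0.978, 0.546, 0.69, 0.312, 0
R0 = Σ lx·mx = 3.198 → 3.20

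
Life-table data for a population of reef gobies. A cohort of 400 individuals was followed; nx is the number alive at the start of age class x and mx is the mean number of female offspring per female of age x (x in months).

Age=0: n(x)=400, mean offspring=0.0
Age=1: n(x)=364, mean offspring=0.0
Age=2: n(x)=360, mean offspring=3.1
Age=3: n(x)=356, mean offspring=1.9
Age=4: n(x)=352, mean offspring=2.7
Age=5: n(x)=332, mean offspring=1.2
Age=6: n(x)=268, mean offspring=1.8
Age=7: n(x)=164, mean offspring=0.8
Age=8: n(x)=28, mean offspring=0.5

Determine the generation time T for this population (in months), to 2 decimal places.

3.71

lx = nx/n0 = nx/400: 1, 0.91, 0.9, 0.89, 0.88, 0.83, 0.67, 0.41, 0.07
lx·mx: 0, 0, 2.79, 1.691, 2.376, 0.996, 1.206, 0.328, 0.035 → R0 = 9.422
x·lx·mx: 0, 0, 5.58, 5.073, 9.504, 4.98, 7.236, 2.296, 0.28 → Σ = 34.949
T = 34.949 / 9.422 = 3.709297… → 3.71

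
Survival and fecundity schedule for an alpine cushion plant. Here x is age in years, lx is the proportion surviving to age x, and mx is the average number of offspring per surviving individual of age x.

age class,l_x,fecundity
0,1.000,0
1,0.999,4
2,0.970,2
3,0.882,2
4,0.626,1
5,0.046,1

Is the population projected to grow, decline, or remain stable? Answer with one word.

R0 = Σ lx·mx = 0 + 3.996 + 1.94 + 1.764 + 0.626 + 0.046 = 8.372
R0 > 1, so the population is growing.

growing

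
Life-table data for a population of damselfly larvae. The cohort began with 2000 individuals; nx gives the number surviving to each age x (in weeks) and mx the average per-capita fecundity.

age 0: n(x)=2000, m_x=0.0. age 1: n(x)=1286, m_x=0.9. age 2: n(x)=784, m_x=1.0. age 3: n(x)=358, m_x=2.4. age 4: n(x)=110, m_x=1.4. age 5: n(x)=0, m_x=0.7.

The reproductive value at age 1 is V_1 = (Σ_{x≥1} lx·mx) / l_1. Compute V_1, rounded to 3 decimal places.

2.298

lx = nx/n0 = nx/2000: 1, 0.643, 0.392, 0.179, 0.055, 0
lx·mx for x ≥ 1: 0.5787, 0.392, 0.4296, 0.077, 0 → sum = 1.4773
V_1 = 1.4773 / l_1 = 1.4773 / 0.643 = 2.297512… → 2.298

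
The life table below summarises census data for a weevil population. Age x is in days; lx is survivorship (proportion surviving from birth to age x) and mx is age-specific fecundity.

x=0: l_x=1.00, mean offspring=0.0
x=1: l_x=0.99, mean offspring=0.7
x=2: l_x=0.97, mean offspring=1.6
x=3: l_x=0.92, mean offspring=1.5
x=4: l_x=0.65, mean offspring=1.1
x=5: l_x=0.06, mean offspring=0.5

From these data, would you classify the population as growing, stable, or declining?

R0 = Σ lx·mx = 0 + 0.693 + 1.552 + 1.38 + 0.715 + 0.03 = 4.37
R0 > 1, so the population is growing.

growing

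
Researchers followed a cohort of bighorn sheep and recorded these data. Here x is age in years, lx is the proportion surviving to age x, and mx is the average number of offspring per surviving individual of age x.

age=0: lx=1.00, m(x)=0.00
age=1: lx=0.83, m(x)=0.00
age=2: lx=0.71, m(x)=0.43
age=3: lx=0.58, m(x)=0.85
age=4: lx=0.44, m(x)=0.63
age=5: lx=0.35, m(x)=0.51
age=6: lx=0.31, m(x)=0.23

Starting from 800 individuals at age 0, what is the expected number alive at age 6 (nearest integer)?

248

Expected survivors = N0 · l_6 = 800 × 0.31 = 248 → 248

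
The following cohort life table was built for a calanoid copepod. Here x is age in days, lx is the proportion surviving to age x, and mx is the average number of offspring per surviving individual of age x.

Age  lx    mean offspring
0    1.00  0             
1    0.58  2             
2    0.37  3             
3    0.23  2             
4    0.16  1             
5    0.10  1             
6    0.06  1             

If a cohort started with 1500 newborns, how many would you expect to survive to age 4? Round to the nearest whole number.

Expected survivors = N0 · l_4 = 1500 × 0.16 = 240 → 240

240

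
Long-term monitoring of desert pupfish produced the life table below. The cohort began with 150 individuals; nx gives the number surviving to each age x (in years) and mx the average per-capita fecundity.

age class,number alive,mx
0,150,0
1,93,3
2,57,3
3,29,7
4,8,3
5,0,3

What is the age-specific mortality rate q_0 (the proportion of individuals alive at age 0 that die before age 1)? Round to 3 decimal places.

lx = nx/n0 = nx/150: 1, 0.62, 0.38, 0.19333…, 0.05333…, 0
q_0 = (l_0 − l_1) / l_0 = (1 − 0.62) / 1
     = 0.38 / 1 = 0.38 → 0.380

0.380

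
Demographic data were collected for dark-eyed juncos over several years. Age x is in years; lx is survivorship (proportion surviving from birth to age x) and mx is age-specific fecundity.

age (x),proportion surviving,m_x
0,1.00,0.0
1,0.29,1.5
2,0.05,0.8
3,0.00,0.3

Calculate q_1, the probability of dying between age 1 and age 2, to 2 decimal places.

q_1 = (l_1 − l_2) / l_1 = (0.29 − 0.05) / 0.29
     = 0.24 / 0.29 = 0.827586… → 0.83

0.83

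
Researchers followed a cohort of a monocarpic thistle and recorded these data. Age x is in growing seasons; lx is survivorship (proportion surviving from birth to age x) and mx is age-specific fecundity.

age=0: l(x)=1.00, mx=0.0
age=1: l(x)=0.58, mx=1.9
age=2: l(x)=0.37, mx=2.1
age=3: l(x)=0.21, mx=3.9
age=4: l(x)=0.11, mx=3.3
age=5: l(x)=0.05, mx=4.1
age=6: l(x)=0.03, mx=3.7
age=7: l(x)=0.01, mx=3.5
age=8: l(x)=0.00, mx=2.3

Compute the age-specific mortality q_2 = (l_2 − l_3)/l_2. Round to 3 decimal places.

q_2 = (l_2 − l_3) / l_2 = (0.37 − 0.21) / 0.37
     = 0.16 / 0.37 = 0.432432… → 0.432

0.432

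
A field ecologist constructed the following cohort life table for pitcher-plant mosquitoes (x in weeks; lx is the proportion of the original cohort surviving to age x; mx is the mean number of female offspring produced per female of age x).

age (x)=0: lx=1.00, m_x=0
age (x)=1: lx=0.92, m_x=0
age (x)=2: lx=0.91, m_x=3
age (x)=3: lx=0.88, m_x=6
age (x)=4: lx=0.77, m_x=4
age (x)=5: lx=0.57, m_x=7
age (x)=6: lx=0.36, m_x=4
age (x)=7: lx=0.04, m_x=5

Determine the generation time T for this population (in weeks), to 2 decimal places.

lx·mx: 0, 0, 2.73, 5.28, 3.08, 3.99, 1.44, 0.2 → R0 = 16.72
x·lx·mx: 0, 0, 5.46, 15.84, 12.32, 19.95, 8.64, 1.4 → Σ = 63.61
T = 63.61 / 16.72 = 3.804426… → 3.80

3.80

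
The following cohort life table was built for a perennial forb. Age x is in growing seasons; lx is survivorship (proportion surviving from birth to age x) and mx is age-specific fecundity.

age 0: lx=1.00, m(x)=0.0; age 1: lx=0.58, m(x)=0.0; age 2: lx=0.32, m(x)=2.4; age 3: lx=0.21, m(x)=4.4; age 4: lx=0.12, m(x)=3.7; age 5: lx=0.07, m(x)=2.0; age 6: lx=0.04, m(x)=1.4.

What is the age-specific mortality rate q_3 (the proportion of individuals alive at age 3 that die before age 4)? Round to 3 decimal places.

q_3 = (l_3 − l_4) / l_3 = (0.21 − 0.12) / 0.21
     = 0.09 / 0.21 = 0.428571… → 0.429

0.429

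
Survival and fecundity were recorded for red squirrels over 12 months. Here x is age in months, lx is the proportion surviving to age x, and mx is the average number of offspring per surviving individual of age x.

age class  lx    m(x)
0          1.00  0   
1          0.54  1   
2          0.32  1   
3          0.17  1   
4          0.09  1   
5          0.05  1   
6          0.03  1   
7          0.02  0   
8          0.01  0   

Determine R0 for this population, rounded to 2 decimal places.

lx·mx by age: 0, 0.54, 0.32, 0.17, 0.09, 0.05, 0.03, 0, 0
R0 = Σ lx·mx = 1.2 → 1.20

1.20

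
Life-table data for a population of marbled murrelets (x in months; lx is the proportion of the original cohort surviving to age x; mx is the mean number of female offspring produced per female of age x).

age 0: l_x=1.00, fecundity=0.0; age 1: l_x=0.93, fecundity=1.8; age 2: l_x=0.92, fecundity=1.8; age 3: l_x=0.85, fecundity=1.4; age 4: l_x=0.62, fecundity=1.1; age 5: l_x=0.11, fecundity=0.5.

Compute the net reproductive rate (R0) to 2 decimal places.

lx·mx by age: 0, 1.674, 1.656, 1.19, 0.682, 0.055
R0 = Σ lx·mx = 5.257 → 5.26

5.26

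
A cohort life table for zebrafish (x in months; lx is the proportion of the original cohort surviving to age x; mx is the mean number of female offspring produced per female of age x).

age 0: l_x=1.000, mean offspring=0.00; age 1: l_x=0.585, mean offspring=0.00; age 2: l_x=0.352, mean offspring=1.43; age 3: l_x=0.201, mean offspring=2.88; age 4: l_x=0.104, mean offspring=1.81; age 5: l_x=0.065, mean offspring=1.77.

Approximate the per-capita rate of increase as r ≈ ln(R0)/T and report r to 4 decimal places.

0.1110

R0 = Σ lx·mx = 0 + 0 + 0.50336 + 0.57888 + 0.18824 + 0.11505 = 1.38553
Σ x·lx·mx = 4.07157; T = 4.07157/1.38553 = 2.93864…
r ≈ ln(R0)/T = ln(1.38553)/2.93864… = 0.110964… → 0.1110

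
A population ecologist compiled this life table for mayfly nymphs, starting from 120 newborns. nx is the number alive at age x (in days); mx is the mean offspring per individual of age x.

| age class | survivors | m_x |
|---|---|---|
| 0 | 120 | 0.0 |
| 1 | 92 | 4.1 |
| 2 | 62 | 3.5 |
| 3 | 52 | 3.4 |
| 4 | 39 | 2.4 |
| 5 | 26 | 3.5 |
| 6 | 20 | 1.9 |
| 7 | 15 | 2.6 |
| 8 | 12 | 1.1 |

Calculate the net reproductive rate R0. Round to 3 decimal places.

lx = nx/n0 = nx/120: 1, 0.76667…, 0.51667…, 0.43333…, 0.325, 0.21667…, 0.16667…, 0.125, 0.1
lx·mx by age: 0, 3.143333…, 1.808333…, 1.473333…, 0.78, 0.758333…, 0.316667…, 0.325, 0.11
R0 = Σ lx·mx = 8.715… → 8.715

8.715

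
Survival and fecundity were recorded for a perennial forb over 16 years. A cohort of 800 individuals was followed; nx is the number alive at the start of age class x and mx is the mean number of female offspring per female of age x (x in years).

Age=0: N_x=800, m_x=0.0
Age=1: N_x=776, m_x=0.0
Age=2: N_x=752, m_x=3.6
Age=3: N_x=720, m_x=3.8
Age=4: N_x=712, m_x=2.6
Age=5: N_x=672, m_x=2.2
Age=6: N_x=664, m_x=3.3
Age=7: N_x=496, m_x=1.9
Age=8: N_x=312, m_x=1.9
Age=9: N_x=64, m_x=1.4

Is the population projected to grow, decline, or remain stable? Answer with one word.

lx = nx/n0 = nx/800: 1, 0.97, 0.94, 0.9, 0.89, 0.84, 0.83, 0.62, 0.39, 0.08
R0 = Σ lx·mx = 0 + 0 + 3.384 + 3.42 + 2.314 + 1.848 + 2.739 + 1.178 + 0.741 + 0.112 = 15.736
R0 > 1, so the population is growing.

growing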